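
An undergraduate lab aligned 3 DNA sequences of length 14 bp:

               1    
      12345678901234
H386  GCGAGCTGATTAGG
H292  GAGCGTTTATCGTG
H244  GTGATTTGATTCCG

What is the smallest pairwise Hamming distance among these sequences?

Pairwise Hamming distances:
  H386 vs H292: 7
  H386 vs H244: 5
  H292 vs H244: 7
The smallest is 5, between H386 and H244.

5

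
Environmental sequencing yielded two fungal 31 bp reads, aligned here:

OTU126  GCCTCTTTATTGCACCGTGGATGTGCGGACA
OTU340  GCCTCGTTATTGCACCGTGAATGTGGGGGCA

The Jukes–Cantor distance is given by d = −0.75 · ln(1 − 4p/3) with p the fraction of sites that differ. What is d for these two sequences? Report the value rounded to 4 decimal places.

0.1416

The sequences differ at positions 6 (T/G), 20 (G/A), 26 (C/G), 29 (A/G).
p = 4/31 = 0.129032.
d = −0.75 · ln(1 − (4/3)·0.129032) = −0.75 · ln(0.827957) = −0.75 · (-0.188794) = 0.1416.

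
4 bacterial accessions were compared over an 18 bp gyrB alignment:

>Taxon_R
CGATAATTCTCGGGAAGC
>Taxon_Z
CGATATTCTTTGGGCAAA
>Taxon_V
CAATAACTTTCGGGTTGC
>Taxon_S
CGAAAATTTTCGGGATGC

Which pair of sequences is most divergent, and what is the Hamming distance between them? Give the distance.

9

Pairwise Hamming distances:
  Taxon_R vs Taxon_Z: 7
  Taxon_R vs Taxon_V: 5
  Taxon_R vs Taxon_S: 3
  Taxon_Z vs Taxon_V: 9
  Taxon_Z vs Taxon_S: 8
  Taxon_V vs Taxon_S: 4
The largest is 9, between Taxon_Z and Taxon_V.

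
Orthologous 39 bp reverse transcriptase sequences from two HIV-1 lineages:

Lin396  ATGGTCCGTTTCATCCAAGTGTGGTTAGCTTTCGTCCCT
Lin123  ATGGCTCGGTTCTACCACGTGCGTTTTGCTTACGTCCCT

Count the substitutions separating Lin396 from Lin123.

10

Differing sites — 5:T/C; 6:C/T; 9:T/G; 13:A/T; 14:T/A; 18:A/C; 22:T/C; 24:G/T; 27:A/T; 32:T/A.
That gives 10 mismatches out of 39 aligned sites, so the Hamming distance is 10.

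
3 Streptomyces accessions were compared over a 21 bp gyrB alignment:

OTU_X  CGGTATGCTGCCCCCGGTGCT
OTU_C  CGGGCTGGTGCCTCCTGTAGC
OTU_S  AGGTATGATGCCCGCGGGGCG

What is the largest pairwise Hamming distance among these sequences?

Pairwise Hamming distances:
  OTU_X vs OTU_C: 8
  OTU_X vs OTU_S: 5
  OTU_C vs OTU_S: 11
The largest is 11, between OTU_C and OTU_S.

11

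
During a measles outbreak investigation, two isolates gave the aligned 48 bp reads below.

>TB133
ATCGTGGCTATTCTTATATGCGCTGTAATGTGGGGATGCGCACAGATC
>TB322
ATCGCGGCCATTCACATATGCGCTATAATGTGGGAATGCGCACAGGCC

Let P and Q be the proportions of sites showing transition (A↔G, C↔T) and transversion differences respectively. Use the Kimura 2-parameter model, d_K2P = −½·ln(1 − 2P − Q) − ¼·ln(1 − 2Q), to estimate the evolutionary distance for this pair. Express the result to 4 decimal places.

The sequences differ at positions 5 (T/C, transition), 9 (T/C, transition), 14 (T/A, transversion), 15 (T/C, transition), 25 (G/A, transition), 35 (G/A, transition), 46 (A/G, transition), 47 (T/C, transition).
Of the 8 differences, 7 transitions and 1 transversion over 48 sites: P = 7/48 = 0.145833, Q = 1/48 = 0.020833.
d = −0.5·ln(0.687501) − 0.25·ln(0.958334) = −0.5·(-0.374692) − 0.25·(-0.042559) = 0.1980.

0.1980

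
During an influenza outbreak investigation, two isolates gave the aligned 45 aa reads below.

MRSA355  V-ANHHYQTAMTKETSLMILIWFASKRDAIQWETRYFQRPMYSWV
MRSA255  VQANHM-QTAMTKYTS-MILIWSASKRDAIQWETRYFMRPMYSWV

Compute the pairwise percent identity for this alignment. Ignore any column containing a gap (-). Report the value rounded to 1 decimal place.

Excluding the 3 gap columns leaves 42 comparable sites.
Mismatches occur at site 6 (H↔M), site 14 (E↔Y), site 23 (F↔S), site 38 (Q↔M).
38 of the 42 comparable sites match, so the percent identity is 38/42 × 100 = 90.5%.

90.5%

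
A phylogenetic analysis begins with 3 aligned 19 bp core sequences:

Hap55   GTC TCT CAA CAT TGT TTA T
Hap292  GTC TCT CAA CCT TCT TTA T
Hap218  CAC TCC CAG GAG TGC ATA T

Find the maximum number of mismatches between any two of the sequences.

10

Pairwise Hamming distances:
  Hap55 vs Hap292: 2
  Hap55 vs Hap218: 8
  Hap292 vs Hap218: 10
The largest is 10, between Hap292 and Hap218.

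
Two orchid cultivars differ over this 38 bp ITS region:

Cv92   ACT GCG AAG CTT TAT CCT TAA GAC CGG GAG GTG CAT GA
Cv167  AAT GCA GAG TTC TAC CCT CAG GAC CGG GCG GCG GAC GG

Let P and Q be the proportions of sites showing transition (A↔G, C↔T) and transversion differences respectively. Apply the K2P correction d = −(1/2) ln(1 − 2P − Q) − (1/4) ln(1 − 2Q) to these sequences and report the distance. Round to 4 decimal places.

0.5077

The sequences differ at positions 2 (C/A, transversion), 6 (G/A, transition), 7 (A/G, transition), 10 (C/T, transition), 12 (T/C, transition), 15 (T/C, transition), 19 (T/C, transition), 21 (A/G, transition), 29 (A/C, transversion), 32 (T/C, transition), 34 (C/G, transversion), 36 (T/C, transition), 38 (A/G, transition).
Of the 13 differences, 10 transitions and 3 transversions over 38 sites: P = 10/38 = 0.263158, Q = 3/38 = 0.078947.
d = −0.5·ln(0.394737) − 0.25·ln(0.842106) = −0.5·(-0.929536) − 0.25·(-0.171849) = 0.5077.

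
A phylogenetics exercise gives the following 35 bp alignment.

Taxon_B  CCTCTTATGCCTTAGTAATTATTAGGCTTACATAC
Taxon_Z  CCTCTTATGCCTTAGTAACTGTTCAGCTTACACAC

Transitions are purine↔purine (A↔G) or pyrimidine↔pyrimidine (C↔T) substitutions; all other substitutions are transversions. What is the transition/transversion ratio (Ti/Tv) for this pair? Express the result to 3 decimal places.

4.000

Differing sites — 19:T/C (Ti); 21:A/G (Ti); 24:A/C (Tv); 25:G/A (Ti); 33:T/C (Ti).
Of the 5 differences, 4 transitions and 1 transversion, so Ti/Tv = 4/1 = 4.000.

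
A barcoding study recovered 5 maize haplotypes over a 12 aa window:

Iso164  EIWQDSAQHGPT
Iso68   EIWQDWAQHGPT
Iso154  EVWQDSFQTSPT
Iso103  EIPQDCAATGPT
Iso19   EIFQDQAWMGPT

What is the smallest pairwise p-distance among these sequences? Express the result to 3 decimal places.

0.083

Pairwise Hamming distances:
  Iso164 vs Iso68: 1
  Iso164 vs Iso154: 4
  Iso164 vs Iso103: 4
  Iso164 vs Iso19: 4
  Iso68 vs Iso154: 5
  Iso68 vs Iso103: 4
  Iso68 vs Iso19: 4
  Iso154 vs Iso103: 6
  Iso154 vs Iso19: 7
  Iso103 vs Iso19: 4
The smallest is 1 mismatch, between Iso164 and Iso68; p = 1/12 = 0.083.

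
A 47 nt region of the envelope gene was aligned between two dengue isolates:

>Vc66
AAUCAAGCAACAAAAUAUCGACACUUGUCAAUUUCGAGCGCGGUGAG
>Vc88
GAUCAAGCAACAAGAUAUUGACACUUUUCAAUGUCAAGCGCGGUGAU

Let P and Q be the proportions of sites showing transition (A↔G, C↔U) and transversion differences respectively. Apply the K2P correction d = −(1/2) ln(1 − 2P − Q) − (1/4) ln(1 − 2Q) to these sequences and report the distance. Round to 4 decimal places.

The sequences differ at positions 1 (A/G, transition), 14 (A/G, transition), 19 (C/U, transition), 27 (G/U, transversion), 33 (U/G, transversion), 36 (G/A, transition), 47 (G/U, transversion).
Of the 7 differences, 4 transitions and 3 transversions over 47 sites: P = 4/47 = 0.085106, Q = 3/47 = 0.063830.
d = −0.5·ln(0.765958) − 0.25·ln(0.872340) = −0.5·(-0.266628) − 0.25·(-0.136576) = 0.1675.

0.1675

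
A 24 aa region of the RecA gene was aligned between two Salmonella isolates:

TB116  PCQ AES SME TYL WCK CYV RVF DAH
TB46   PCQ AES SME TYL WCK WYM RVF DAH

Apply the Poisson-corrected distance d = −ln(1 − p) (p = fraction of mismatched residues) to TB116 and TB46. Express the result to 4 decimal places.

0.0870

Mismatches occur at site 16 (C/W), site 18 (V/M).
p = 2/24 = 0.083333.
d = −ln(1 − 0.083333) = −ln(0.916667) = 0.0870.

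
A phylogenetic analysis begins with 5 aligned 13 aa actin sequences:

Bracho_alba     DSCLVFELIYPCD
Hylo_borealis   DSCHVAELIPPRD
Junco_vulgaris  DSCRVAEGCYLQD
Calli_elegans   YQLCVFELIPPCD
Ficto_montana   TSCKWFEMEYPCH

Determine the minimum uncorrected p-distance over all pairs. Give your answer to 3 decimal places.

0.308

Pairwise Hamming distances:
  Bracho_alba vs Hylo_borealis: 4
  Bracho_alba vs Junco_vulgaris: 6
  Bracho_alba vs Calli_elegans: 5
  Bracho_alba vs Ficto_montana: 6
  Hylo_borealis vs Junco_vulgaris: 6
  Hylo_borealis vs Calli_elegans: 6
  Hylo_borealis vs Ficto_montana: 9
  Junco_vulgaris vs Calli_elegans: 10
  Junco_vulgaris vs Ficto_montana: 9
  Calli_elegans vs Ficto_montana: 9
The smallest is 4 mismatches, between Bracho_alba and Hylo_borealis; p = 4/13 = 0.308.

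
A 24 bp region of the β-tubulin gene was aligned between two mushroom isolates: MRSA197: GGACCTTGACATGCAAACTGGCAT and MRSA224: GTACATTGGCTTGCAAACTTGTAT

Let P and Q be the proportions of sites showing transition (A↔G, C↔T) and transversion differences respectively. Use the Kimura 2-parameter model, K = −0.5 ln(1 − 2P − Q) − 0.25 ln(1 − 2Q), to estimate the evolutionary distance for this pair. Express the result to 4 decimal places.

Differing sites — 2:G/T (Tv); 5:C/A (Tv); 9:A/G (Ti); 11:A/T (Tv); 20:G/T (Tv); 22:C/T (Ti).
Of the 6 differences, 2 transitions and 4 transversions over 24 sites: P = 2/24 = 0.083333, Q = 4/24 = 0.166667.
d = −0.5·ln(0.666667) − 0.25·ln(0.666666) = −0.5·(-0.405465) − 0.25·(-0.405466) = 0.3041.

0.3041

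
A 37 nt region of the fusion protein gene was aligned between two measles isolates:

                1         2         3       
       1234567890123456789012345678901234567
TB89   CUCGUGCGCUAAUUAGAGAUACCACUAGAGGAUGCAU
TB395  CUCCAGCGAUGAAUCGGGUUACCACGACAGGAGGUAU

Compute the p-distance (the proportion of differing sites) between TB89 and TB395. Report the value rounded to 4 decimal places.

The sequences differ at positions 4 (G/C), 5 (U/A), 9 (C/A), 11 (A/G), 13 (U/A), 15 (A/C), 17 (A/G), 19 (A/U), 26 (U/G), 28 (G/C), 33 (U/G), 35 (C/U).
There are 12 differences over 37 sites, so p = 12/37 = 0.3243.

0.3243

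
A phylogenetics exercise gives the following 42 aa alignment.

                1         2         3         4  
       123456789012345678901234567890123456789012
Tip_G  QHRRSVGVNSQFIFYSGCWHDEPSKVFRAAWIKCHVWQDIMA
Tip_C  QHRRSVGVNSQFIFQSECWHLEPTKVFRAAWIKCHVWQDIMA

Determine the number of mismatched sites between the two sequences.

Mismatches occur at site 15 (Y↔Q), site 17 (G↔E), site 21 (D↔L), site 24 (S↔T).
That gives 4 mismatches out of 42 aligned sites, so the Hamming distance is 4.

4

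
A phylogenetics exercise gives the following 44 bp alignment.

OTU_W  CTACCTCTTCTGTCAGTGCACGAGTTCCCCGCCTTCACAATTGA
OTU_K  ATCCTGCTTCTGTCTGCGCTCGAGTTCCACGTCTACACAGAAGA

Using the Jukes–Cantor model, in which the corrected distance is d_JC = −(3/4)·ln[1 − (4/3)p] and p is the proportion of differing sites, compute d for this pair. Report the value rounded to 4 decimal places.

Mismatches occur at site 1 (C→A), site 3 (A→C), site 5 (C→T), site 6 (T→G), site 15 (A→T), site 17 (T→C), site 20 (A→T), site 29 (C→A), site 32 (C→T), site 35 (T→A), site 40 (A→G), site 41 (T→A), site 42 (T→A).
p = 13/44 = 0.295455.
d = −0.75 · ln(1 − (4/3)·0.295455) = −0.75 · ln(0.606060) = −0.75 · (-0.500776) = 0.3756.

0.3756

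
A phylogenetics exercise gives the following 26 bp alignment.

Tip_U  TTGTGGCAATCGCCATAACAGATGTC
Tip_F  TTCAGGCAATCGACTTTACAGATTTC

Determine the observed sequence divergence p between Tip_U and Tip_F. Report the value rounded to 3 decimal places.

Differing sites — 3:G/C; 4:T/A; 13:C/A; 15:A/T; 17:A/T; 24:G/T.
There are 6 differences over 26 sites, so p = 6/26 = 0.231.

0.231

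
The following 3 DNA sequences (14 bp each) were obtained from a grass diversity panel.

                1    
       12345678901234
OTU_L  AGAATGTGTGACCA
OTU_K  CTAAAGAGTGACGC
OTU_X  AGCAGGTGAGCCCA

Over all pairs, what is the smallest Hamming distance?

4

Pairwise Hamming distances:
  OTU_L vs OTU_K: 6
  OTU_L vs OTU_X: 4
  OTU_K vs OTU_X: 9
The smallest is 4, between OTU_L and OTU_X.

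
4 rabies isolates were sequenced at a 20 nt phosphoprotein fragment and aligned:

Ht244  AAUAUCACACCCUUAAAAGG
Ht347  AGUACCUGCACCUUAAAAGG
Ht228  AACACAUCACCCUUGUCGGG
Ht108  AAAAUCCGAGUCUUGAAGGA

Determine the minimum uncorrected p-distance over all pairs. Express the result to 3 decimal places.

0.300

Pairwise Hamming distances:
  Ht244 vs Ht347: 6
  Ht244 vs Ht228: 8
  Ht244 vs Ht108: 8
  Ht347 vs Ht228: 10
  Ht347 vs Ht108: 10
  Ht228 vs Ht108: 10
The smallest is 6 mismatches, between Ht244 and Ht347; p = 6/20 = 0.300.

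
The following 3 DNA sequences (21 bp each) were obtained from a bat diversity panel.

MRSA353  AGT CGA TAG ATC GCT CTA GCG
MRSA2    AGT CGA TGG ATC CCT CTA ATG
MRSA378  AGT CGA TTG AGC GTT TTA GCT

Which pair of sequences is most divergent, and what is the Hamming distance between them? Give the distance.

Pairwise Hamming distances:
  MRSA353 vs MRSA2: 4
  MRSA353 vs MRSA378: 5
  MRSA2 vs MRSA378: 8
The largest is 8, between MRSA2 and MRSA378.

8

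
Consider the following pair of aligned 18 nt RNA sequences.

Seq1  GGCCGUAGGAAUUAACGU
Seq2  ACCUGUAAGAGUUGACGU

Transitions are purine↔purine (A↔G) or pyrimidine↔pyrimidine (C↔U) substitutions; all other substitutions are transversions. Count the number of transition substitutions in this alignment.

The sequences differ at positions 1 (G/A, transition), 2 (G/C, transversion), 4 (C/U, transition), 8 (G/A, transition), 11 (A/G, transition), 14 (A/G, transition).
Of the 6 differences, 5 transitions and 1 transversion, so the answer is 5.

5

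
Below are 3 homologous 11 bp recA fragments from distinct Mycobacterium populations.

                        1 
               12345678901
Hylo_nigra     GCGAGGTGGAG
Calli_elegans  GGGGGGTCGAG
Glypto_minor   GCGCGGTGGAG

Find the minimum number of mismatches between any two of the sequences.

Pairwise Hamming distances:
  Hylo_nigra vs Calli_elegans: 3
  Hylo_nigra vs Glypto_minor: 1
  Calli_elegans vs Glypto_minor: 3
The smallest is 1, between Hylo_nigra and Glypto_minor.

1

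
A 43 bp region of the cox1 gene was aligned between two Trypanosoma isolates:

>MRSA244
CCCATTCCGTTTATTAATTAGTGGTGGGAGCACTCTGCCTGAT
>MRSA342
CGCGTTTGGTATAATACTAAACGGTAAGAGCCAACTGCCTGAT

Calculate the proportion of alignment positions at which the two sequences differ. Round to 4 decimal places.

0.3488

Mismatches occur at site 2 (C/G), site 4 (A/G), site 7 (C/T), site 8 (C/G), site 11 (T/A), site 14 (T/A), site 17 (A/C), site 19 (T/A), site 21 (G/A), site 22 (T/C), site 26 (G/A), site 27 (G/A), site 32 (A/C), site 33 (C/A), site 34 (T/A).
There are 15 differences over 43 sites, so p = 15/43 = 0.3488.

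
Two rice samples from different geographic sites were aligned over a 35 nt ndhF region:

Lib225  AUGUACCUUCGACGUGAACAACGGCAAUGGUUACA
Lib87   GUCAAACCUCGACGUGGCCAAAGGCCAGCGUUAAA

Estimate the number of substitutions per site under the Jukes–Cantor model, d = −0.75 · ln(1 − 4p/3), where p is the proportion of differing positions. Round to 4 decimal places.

Differing sites — 1:A/G; 3:G/C; 4:U/A; 6:C/A; 8:U/C; 17:A/G; 18:A/C; 22:C/A; 26:A/C; 28:U/G; 29:G/C; 34:C/A.
p = 12/35 = 0.342857.
d = −0.75 · ln(1 − (4/3)·0.342857) = −0.75 · ln(0.542857) = −0.75 · (-0.610909) = 0.4582.

0.4582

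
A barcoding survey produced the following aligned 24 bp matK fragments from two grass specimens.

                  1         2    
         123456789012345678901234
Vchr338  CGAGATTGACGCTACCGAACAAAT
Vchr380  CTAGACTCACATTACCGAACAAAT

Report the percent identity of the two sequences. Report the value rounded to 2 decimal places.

79.17%

The sequences differ at positions 2 (G/T), 6 (T/C), 8 (G/C), 11 (G/A), 12 (C/T).
19 of the 24 sites match, so the percent identity is 19/24 × 100 = 79.17%.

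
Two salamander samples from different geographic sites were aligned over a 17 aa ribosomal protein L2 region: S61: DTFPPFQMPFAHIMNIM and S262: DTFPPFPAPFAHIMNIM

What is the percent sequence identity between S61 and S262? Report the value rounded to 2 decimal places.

88.24%

Differing sites — 7:Q/P; 8:M/A.
15 of the 17 sites match, so the percent identity is 15/17 × 100 = 88.24%.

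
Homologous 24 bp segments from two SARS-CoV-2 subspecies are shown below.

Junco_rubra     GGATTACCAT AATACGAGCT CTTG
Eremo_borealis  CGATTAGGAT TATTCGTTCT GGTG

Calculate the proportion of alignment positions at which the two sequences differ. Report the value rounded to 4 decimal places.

The sequences differ at positions 1 (G/C), 7 (C/G), 8 (C/G), 11 (A/T), 14 (A/T), 17 (A/T), 18 (G/T), 21 (C/G), 22 (T/G).
There are 9 differences over 24 sites, so p = 9/24 = 0.3750.

0.3750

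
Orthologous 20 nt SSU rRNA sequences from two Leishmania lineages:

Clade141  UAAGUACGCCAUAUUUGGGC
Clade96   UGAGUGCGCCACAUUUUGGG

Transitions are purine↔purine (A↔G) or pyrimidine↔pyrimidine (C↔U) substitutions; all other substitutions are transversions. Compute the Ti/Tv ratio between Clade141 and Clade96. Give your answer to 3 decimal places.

Mismatches occur at site 2 (A/G, transition), site 6 (A/G, transition), site 12 (U/C, transition), site 17 (G/U, transversion), site 20 (C/G, transversion).
Of the 5 differences, 3 transitions and 2 transversions, so Ti/Tv = 3/2 = 1.500.

1.500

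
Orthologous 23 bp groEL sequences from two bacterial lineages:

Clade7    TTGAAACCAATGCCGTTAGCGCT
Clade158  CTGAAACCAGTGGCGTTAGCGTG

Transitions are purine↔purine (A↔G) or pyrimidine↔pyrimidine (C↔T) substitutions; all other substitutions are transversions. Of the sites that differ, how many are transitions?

Differing sites — 1:T/C (Ti); 10:A/G (Ti); 13:C/G (Tv); 22:C/T (Ti); 23:T/G (Tv).
Of the 5 differences, 3 transitions and 2 transversions, so the answer is 3.

3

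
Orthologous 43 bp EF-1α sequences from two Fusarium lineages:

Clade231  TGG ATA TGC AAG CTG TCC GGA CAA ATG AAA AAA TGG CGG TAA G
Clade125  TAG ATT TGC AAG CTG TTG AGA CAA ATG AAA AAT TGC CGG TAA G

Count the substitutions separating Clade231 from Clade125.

Differing sites — 2:G/A; 6:A/T; 17:C/T; 18:C/G; 19:G/A; 33:A/T; 36:G/C.
That gives 7 mismatches out of 43 aligned sites, so the Hamming distance is 7.

7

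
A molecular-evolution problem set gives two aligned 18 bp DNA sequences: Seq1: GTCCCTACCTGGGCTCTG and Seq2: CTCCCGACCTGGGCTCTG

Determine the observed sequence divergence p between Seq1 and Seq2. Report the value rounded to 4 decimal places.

0.1111

Differing sites — 1:G/C; 6:T/G.
There are 2 differences over 18 sites, so p = 2/18 = 0.1111.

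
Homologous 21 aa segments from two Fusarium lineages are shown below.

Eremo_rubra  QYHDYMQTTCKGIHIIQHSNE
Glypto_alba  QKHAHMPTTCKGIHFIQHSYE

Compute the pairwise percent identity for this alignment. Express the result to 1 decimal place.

The sequences differ at positions 2 (Y/K), 4 (D/A), 5 (Y/H), 7 (Q/P), 15 (I/F), 20 (N/Y).
15 of the 21 sites match, so the percent identity is 15/21 × 100 = 71.4%.

71.4%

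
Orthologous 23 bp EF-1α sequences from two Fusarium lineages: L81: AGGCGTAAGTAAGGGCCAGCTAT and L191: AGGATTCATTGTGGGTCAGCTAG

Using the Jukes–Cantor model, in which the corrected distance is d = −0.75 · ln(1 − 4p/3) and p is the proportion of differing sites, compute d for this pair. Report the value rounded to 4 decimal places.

Mismatches occur at site 4 (C↔A), site 5 (G↔T), site 7 (A↔C), site 9 (G↔T), site 11 (A↔G), site 12 (A↔T), site 16 (C↔T), site 23 (T↔G).
p = 8/23 = 0.347826.
d = −0.75 · ln(1 − (4/3)·0.347826) = −0.75 · ln(0.536232) = −0.75 · (-0.623188) = 0.4674.

0.4674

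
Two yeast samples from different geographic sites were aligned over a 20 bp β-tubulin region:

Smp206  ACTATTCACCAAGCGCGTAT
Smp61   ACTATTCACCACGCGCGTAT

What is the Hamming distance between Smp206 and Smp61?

1

Differing sites — 12:A/C.
That gives 1 mismatch out of 20 aligned sites, so the Hamming distance is 1.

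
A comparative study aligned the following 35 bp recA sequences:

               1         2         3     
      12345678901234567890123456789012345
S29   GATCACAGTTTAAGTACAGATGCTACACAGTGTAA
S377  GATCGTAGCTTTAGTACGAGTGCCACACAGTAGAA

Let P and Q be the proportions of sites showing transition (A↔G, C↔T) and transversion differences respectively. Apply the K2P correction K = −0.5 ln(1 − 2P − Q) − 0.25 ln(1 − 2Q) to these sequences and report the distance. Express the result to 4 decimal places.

0.3914

The sequences differ at positions 5 (A/G, transition), 6 (C/T, transition), 9 (T/C, transition), 12 (A/T, transversion), 18 (A/G, transition), 19 (G/A, transition), 20 (A/G, transition), 24 (T/C, transition), 32 (G/A, transition), 33 (T/G, transversion).
Of the 10 differences, 8 transitions and 2 transversions over 35 sites: P = 8/35 = 0.228571, Q = 2/35 = 0.057143.
d = −0.5·ln(0.485715) − 0.25·ln(0.885714) = −0.5·(-0.722133) − 0.25·(-0.121361) = 0.3914.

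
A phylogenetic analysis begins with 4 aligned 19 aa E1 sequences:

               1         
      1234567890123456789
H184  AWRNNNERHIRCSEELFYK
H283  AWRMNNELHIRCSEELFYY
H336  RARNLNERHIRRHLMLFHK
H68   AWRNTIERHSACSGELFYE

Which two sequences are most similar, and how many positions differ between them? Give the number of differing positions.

Pairwise Hamming distances:
  H184 vs H283: 3
  H184 vs H336: 8
  H184 vs H68: 6
  H283 vs H336: 11
  H283 vs H68: 8
  H336 vs H68: 12
The smallest is 3, between H184 and H283.

3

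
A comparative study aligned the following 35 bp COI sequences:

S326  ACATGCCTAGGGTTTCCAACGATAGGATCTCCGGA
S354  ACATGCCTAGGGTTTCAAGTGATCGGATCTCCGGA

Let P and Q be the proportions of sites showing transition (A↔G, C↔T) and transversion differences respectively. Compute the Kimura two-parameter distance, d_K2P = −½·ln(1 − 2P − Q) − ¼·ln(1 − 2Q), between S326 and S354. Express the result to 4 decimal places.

0.1244

Differing sites — 17:C/A (Tv); 19:A/G (Ti); 20:C/T (Ti); 24:A/C (Tv).
Of the 4 differences, 2 transitions and 2 transversions over 35 sites: P = 2/35 = 0.057143, Q = 2/35 = 0.057143.
d = −0.5·ln(0.828571) − 0.25·ln(0.885714) = −0.5·(-0.188053) − 0.25·(-0.121361) = 0.1244.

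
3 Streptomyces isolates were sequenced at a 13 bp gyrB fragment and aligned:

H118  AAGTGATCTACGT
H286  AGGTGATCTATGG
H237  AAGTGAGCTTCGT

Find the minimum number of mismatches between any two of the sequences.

Pairwise Hamming distances:
  H118 vs H286: 3
  H118 vs H237: 2
  H286 vs H237: 5
The smallest is 2, between H118 and H237.

2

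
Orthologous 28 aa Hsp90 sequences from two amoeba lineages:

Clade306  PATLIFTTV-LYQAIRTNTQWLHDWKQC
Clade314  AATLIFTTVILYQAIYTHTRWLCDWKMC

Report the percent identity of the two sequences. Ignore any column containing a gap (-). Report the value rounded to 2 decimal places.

77.78%

Excluding the 1 gap column leaves 27 comparable sites.
The sequences differ at positions 1 (P/A), 16 (R/Y), 18 (N/H), 20 (Q/R), 23 (H/C), 27 (Q/M).
21 of the 27 comparable sites match, so the percent identity is 21/27 × 100 = 77.78%.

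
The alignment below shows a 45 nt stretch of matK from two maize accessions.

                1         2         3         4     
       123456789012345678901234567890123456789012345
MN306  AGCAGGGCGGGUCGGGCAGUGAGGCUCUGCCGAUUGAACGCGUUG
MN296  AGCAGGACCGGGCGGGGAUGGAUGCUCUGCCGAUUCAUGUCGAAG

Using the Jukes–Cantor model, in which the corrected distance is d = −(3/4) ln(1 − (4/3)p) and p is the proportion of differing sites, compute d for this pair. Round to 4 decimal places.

Mismatches occur at site 7 (G/A), site 9 (G/C), site 12 (U/G), site 17 (C/G), site 19 (G/U), site 20 (U/G), site 23 (G/U), site 36 (G/C), site 38 (A/U), site 39 (C/G), site 40 (G/U), site 43 (U/A), site 44 (U/A).
p = 13/45 = 0.288889.
d = −0.75 · ln(1 − (4/3)·0.288889) = −0.75 · ln(0.614815) = −0.75 · (-0.486434) = 0.3648.

0.3648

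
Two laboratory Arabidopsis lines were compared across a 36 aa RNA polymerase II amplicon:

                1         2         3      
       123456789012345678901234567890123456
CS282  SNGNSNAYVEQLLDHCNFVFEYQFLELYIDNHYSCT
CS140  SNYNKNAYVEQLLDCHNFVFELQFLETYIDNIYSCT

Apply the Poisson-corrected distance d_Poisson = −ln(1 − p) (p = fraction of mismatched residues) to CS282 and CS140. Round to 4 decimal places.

Mismatches occur at site 3 (G↔Y), site 5 (S↔K), site 15 (H↔C), site 16 (C↔H), site 22 (Y↔L), site 27 (L↔T), site 32 (H↔I).
p = 7/36 = 0.194444.
d = −ln(1 − 0.194444) = −ln(0.805556) = 0.2162.

0.2162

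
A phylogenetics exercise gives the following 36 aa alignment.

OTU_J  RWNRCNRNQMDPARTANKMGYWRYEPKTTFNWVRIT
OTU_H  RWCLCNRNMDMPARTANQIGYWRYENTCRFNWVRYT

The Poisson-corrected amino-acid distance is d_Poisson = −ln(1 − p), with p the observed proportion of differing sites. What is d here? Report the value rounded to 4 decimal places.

Mismatches occur at site 3 (N/C), site 4 (R/L), site 9 (Q/M), site 10 (M/D), site 11 (D/M), site 18 (K/Q), site 19 (M/I), site 26 (P/N), site 27 (K/T), site 28 (T/C), site 29 (T/R), site 35 (I/Y).
p = 12/36 = 0.333333.
d = −ln(1 − 0.333333) = −ln(0.666667) = 0.4055.

0.4055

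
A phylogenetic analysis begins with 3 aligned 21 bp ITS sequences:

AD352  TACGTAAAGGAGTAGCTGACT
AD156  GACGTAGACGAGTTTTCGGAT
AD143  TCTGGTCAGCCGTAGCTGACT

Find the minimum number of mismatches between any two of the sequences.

Pairwise Hamming distances:
  AD352 vs AD156: 9
  AD352 vs AD143: 7
  AD156 vs AD143: 15
The smallest is 7, between AD352 and AD143.

7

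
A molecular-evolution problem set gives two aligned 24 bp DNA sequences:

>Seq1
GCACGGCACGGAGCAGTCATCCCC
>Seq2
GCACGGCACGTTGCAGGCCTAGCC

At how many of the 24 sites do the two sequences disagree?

Mismatches occur at site 11 (G↔T), site 12 (A↔T), site 17 (T↔G), site 19 (A↔C), site 21 (C↔A), site 22 (C↔G).
That gives 6 mismatches out of 24 aligned sites, so the Hamming distance is 6.

6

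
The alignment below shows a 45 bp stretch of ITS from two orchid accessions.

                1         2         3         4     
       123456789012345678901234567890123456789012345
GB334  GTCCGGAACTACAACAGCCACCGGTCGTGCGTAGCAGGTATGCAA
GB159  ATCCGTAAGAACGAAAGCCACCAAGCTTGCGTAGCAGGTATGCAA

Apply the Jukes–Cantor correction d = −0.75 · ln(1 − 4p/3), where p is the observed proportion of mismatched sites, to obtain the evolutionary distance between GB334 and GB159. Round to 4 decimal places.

Differing sites — 1:G/A; 6:G/T; 9:C/G; 10:T/A; 13:A/G; 15:C/A; 23:G/A; 24:G/A; 25:T/G; 27:G/T.
p = 10/45 = 0.222222.
d = −0.75 · ln(1 − (4/3)·0.222222) = −0.75 · ln(0.703704) = −0.75 · (-0.351397) = 0.2635.

0.2635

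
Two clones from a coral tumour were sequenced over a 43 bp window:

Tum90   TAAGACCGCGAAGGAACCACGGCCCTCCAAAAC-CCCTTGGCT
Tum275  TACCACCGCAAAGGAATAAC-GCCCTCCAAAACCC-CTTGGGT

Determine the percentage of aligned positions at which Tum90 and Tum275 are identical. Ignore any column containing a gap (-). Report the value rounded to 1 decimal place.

Excluding the 3 gap columns leaves 40 comparable sites.
Differing sites — 3:A/C; 4:G/C; 10:G/A; 17:C/T; 18:C/A; 42:C/G.
34 of the 40 comparable sites match, so the percent identity is 34/40 × 100 = 85.0%.

85.0%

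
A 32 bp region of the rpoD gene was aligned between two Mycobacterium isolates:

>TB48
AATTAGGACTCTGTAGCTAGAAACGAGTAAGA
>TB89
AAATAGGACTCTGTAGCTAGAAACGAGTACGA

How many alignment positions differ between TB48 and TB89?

Differing sites — 3:T/A; 30:A/C.
That gives 2 mismatches out of 32 aligned sites, so the Hamming distance is 2.

2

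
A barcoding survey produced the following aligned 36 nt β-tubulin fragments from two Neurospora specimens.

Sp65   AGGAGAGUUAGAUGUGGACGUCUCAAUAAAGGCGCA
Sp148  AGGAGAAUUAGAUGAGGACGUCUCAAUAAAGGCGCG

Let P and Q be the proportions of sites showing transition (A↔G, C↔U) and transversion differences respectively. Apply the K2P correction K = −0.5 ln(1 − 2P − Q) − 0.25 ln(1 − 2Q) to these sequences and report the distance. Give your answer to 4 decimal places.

Differing sites — 7:G/A (Ti); 15:U/A (Tv); 36:A/G (Ti).
Of the 3 differences, 2 transitions and 1 transversion over 36 sites: P = 2/36 = 0.055556, Q = 1/36 = 0.027778.
d = −0.5·ln(0.861110) − 0.25·ln(0.944444) = −0.5·(-0.149533) − 0.25·(-0.057159) = 0.0891.

0.0891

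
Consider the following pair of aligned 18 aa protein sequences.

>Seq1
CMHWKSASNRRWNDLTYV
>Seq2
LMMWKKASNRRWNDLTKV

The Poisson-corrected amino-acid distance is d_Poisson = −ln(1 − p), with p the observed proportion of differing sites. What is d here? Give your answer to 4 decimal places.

0.2513

Differing sites — 1:C/L; 3:H/M; 6:S/K; 17:Y/K.
p = 4/18 = 0.222222.
d = −ln(1 − 0.222222) = −ln(0.777778) = 0.2513.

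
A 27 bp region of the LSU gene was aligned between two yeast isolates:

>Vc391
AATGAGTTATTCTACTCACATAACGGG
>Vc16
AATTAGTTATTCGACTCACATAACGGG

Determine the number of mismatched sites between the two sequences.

2

The sequences differ at positions 4 (G/T), 13 (T/G).
That gives 2 mismatches out of 27 aligned sites, so the Hamming distance is 2.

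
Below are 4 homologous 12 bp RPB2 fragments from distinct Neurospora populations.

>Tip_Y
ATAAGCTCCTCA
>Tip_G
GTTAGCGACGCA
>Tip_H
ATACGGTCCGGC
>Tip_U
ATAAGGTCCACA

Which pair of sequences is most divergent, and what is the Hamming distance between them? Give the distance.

8

Pairwise Hamming distances:
  Tip_Y vs Tip_G: 5
  Tip_Y vs Tip_H: 5
  Tip_Y vs Tip_U: 2
  Tip_G vs Tip_H: 8
  Tip_G vs Tip_U: 6
  Tip_H vs Tip_U: 4
The largest is 8, between Tip_G and Tip_H.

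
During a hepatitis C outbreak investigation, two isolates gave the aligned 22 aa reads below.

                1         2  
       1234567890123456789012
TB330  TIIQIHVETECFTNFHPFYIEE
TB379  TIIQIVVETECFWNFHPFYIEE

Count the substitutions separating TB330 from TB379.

Differing sites — 6:H/V; 13:T/W.
That gives 2 mismatches out of 22 aligned sites, so the Hamming distance is 2.

2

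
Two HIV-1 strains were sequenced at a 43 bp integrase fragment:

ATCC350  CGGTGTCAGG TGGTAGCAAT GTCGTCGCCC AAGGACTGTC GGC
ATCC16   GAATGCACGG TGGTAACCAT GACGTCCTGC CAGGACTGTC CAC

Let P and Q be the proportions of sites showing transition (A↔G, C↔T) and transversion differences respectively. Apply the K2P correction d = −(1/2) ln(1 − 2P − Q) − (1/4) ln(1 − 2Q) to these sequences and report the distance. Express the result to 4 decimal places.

Differing sites — 1:C/G (Tv); 2:G/A (Ti); 3:G/A (Ti); 6:T/C (Ti); 7:C/A (Tv); 8:A/C (Tv); 16:G/A (Ti); 18:A/C (Tv); 22:T/A (Tv); 27:G/C (Tv); 28:C/T (Ti); 29:C/G (Tv); 31:A/C (Tv); 41:G/C (Tv); 42:G/A (Ti).
Of the 15 differences, 6 transitions and 9 transversions over 43 sites: P = 6/43 = 0.139535, Q = 9/43 = 0.209302.
d = −0.5·ln(0.511628) − 0.25·ln(0.581396) = −0.5·(-0.670157) − 0.25·(-0.542323) = 0.4707.

0.4707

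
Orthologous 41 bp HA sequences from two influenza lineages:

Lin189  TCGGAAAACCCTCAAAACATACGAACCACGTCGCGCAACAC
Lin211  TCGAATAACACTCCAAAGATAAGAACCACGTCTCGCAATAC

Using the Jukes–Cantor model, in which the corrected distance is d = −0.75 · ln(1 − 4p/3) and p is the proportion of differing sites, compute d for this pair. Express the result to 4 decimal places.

Mismatches occur at site 4 (G/A), site 6 (A/T), site 10 (C/A), site 14 (A/C), site 18 (C/G), site 22 (C/A), site 33 (G/T), site 39 (C/T).
p = 8/41 = 0.195122.
d = −0.75 · ln(1 − (4/3)·0.195122) = −0.75 · ln(0.739837) = −0.75 · (-0.301325) = 0.2260.

0.2260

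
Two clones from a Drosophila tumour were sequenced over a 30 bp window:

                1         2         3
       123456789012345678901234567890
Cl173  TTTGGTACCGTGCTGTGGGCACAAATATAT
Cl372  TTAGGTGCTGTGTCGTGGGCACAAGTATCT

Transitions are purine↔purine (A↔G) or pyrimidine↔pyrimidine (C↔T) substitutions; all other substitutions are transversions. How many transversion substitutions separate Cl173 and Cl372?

2

Differing sites — 3:T/A (Tv); 7:A/G (Ti); 9:C/T (Ti); 13:C/T (Ti); 14:T/C (Ti); 25:A/G (Ti); 29:A/C (Tv).
Of the 7 differences, 5 transitions and 2 transversions, so the answer is 2.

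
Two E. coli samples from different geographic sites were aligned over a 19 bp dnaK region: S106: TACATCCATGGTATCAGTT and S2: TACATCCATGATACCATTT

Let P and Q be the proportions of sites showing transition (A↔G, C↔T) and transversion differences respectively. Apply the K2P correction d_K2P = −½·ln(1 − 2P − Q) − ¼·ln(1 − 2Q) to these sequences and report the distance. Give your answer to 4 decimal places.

Differing sites — 11:G/A (Ti); 14:T/C (Ti); 17:G/T (Tv).
Of the 3 differences, 2 transitions and 1 transversion over 19 sites: P = 2/19 = 0.105263, Q = 1/19 = 0.052632.
d = −0.5·ln(0.736842) − 0.25·ln(0.894736) = −0.5·(-0.305382) − 0.25·(-0.111227) = 0.1805.

0.1805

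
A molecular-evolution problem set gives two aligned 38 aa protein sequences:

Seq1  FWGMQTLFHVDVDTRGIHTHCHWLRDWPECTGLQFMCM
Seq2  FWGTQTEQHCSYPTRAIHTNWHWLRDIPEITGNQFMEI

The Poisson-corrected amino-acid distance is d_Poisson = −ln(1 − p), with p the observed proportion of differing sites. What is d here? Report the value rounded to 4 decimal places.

Differing sites — 4:M/T; 7:L/E; 8:F/Q; 10:V/C; 11:D/S; 12:V/Y; 13:D/P; 16:G/A; 20:H/N; 21:C/W; 27:W/I; 30:C/I; 33:L/N; 37:C/E; 38:M/I.
p = 15/38 = 0.394737.
d = −ln(1 − 0.394737) = −ln(0.605263) = 0.5021.

0.5021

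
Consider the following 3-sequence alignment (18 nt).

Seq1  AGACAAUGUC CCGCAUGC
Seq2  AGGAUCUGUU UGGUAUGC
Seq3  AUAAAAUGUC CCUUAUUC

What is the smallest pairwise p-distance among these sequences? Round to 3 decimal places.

Pairwise Hamming distances:
  Seq1 vs Seq2: 8
  Seq1 vs Seq3: 5
  Seq2 vs Seq3: 9
The smallest is 5 mismatches, between Seq1 and Seq3; p = 5/18 = 0.278.

0.278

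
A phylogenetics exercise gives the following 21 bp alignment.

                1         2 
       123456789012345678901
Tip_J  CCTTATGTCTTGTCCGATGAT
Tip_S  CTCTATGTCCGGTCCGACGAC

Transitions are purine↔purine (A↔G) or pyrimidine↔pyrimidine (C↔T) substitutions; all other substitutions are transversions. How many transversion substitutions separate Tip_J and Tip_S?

1

Differing sites — 2:C/T (Ti); 3:T/C (Ti); 10:T/C (Ti); 11:T/G (Tv); 18:T/C (Ti); 21:T/C (Ti).
Of the 6 differences, 5 transitions and 1 transversion, so the answer is 1.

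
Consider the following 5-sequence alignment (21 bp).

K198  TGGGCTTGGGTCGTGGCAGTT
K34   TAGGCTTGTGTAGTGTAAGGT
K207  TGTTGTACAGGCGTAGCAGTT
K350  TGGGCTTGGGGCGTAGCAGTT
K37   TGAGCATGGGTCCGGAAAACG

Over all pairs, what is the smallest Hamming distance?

Pairwise Hamming distances:
  K198 vs K34: 6
  K198 vs K207: 8
  K198 vs K350: 2
  K198 vs K37: 9
  K34 vs K207: 13
  K34 vs K350: 8
  K34 vs K37: 11
  K207 vs K350: 6
  K207 vs K37: 16
  K350 vs K37: 11
The smallest is 2, between K198 and K350.

2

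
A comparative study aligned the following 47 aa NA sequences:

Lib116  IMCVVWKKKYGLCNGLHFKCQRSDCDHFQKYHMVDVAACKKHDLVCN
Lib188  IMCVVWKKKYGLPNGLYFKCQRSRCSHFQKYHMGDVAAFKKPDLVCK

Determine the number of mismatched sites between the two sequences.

The sequences differ at positions 13 (C/P), 17 (H/Y), 24 (D/R), 26 (D/S), 34 (V/G), 39 (C/F), 42 (H/P), 47 (N/K).
That gives 8 mismatches out of 47 aligned sites, so the Hamming distance is 8.

8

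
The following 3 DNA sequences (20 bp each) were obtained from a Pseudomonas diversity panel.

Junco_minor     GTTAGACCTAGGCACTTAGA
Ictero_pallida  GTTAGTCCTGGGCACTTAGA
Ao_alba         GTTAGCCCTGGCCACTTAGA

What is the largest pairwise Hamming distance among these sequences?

3

Pairwise Hamming distances:
  Junco_minor vs Ictero_pallida: 2
  Junco_minor vs Ao_alba: 3
  Ictero_pallida vs Ao_alba: 2
The largest is 3, between Junco_minor and Ao_alba.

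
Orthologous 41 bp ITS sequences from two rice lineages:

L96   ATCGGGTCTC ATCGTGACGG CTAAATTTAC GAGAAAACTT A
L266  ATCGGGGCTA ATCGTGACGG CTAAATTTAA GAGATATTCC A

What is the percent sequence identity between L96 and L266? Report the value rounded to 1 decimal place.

80.5%

The sequences differ at positions 7 (T/G), 10 (C/A), 30 (C/A), 35 (A/T), 37 (A/T), 38 (C/T), 39 (T/C), 40 (T/C).
33 of the 41 sites match, so the percent identity is 33/41 × 100 = 80.5%.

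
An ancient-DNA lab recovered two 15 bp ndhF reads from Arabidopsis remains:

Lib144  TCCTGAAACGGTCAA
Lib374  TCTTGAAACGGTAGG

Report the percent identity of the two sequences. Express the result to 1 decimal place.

73.3%

The sequences differ at positions 3 (C/T), 13 (C/A), 14 (A/G), 15 (A/G).
11 of the 15 sites match, so the percent identity is 11/15 × 100 = 73.3%.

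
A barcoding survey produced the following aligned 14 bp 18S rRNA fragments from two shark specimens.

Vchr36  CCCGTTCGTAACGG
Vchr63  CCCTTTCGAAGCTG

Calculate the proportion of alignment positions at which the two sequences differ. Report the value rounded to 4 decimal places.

Differing sites — 4:G/T; 9:T/A; 11:A/G; 13:G/T.
There are 4 differences over 14 sites, so p = 4/14 = 0.2857.

0.2857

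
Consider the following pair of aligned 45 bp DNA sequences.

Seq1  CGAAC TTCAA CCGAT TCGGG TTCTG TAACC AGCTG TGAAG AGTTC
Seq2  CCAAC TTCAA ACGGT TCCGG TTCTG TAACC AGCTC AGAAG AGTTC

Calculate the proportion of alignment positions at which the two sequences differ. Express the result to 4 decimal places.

0.1333

Mismatches occur at site 2 (G/C), site 11 (C/A), site 14 (A/G), site 18 (G/C), site 35 (G/C), site 36 (T/A).
There are 6 differences over 45 sites, so p = 6/45 = 0.1333.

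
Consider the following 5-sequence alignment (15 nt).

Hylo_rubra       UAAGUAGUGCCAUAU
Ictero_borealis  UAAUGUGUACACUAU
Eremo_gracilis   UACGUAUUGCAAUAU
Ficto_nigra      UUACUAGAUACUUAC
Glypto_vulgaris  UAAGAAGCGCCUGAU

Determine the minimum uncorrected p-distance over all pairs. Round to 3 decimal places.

Pairwise Hamming distances:
  Hylo_rubra vs Ictero_borealis: 6
  Hylo_rubra vs Eremo_gracilis: 3
  Hylo_rubra vs Ficto_nigra: 7
  Hylo_rubra vs Glypto_vulgaris: 4
  Ictero_borealis vs Eremo_gracilis: 7
  Ictero_borealis vs Ficto_nigra: 10
  Ictero_borealis vs Glypto_vulgaris: 8
  Eremo_gracilis vs Ficto_nigra: 10
  Eremo_gracilis vs Glypto_vulgaris: 7
  Ficto_nigra vs Glypto_vulgaris: 8
The smallest is 3 mismatches, between Hylo_rubra and Eremo_gracilis; p = 3/15 = 0.200.

0.200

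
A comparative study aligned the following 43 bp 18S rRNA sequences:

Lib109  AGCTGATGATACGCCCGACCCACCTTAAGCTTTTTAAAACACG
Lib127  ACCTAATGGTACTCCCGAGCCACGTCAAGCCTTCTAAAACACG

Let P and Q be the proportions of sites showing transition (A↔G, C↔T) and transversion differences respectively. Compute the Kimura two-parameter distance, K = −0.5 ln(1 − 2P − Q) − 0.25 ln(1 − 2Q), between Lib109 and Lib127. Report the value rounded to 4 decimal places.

0.2484

Differing sites — 2:G/C (Tv); 5:G/A (Ti); 9:A/G (Ti); 13:G/T (Tv); 19:C/G (Tv); 24:C/G (Tv); 26:T/C (Ti); 31:T/C (Ti); 34:T/C (Ti).
Of the 9 differences, 5 transitions and 4 transversions over 43 sites: P = 5/43 = 0.116279, Q = 4/43 = 0.093023.
d = −0.5·ln(0.674419) − 0.25·ln(0.813954) = −0.5·(-0.393904) − 0.25·(-0.205851) = 0.2484.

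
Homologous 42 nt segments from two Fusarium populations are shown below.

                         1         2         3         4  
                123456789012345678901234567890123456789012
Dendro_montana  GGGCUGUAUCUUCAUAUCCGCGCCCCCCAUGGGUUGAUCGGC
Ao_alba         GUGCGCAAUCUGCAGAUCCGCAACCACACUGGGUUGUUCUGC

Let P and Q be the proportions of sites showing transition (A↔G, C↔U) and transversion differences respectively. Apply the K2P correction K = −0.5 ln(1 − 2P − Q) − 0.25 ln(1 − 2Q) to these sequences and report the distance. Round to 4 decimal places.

Mismatches occur at site 2 (G→U, transversion), site 5 (U→G, transversion), site 6 (G→C, transversion), site 7 (U→A, transversion), site 12 (U→G, transversion), site 15 (U→G, transversion), site 22 (G→A, transition), site 23 (C→A, transversion), site 26 (C→A, transversion), site 28 (C→A, transversion), site 29 (A→C, transversion), site 37 (A→U, transversion), site 40 (G→U, transversion).
Of the 13 differences, 1 transition and 12 transversions over 42 sites: P = 1/42 = 0.023810, Q = 12/42 = 0.285714.
d = −0.5·ln(0.666666) − 0.25·ln(0.428572) = −0.5·(-0.405466) − 0.25·(-0.847297) = 0.4146.

0.4146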